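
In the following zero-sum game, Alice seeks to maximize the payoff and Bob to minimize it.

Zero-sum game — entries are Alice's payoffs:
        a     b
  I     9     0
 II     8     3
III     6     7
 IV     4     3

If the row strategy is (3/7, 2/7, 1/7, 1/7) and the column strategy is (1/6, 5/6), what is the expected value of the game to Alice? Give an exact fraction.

19/6

Against (1/6, 5/6), each row's expected payoff is I: 3/2; II: 23/6; III: 41/6; IV: 19/6.
Taking the (3/7, 2/7, 1/7, 1/7)-weighted average: (3/7)·(3/2) + (2/7)·(23/6) + (1/7)·(41/6) + (1/7)·(19/6) = 19/6.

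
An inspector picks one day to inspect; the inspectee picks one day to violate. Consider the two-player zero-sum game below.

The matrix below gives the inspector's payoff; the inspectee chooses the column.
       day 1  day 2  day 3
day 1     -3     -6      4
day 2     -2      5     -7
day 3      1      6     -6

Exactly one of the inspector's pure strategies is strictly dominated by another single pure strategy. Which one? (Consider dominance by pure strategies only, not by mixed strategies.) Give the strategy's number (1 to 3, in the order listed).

2

Compare day 2 with day 3: 1 > -2, 6 > 5, -6 > -7.
So day 3 strictly dominates day 2 for the inspector; day 2 is strictly dominated.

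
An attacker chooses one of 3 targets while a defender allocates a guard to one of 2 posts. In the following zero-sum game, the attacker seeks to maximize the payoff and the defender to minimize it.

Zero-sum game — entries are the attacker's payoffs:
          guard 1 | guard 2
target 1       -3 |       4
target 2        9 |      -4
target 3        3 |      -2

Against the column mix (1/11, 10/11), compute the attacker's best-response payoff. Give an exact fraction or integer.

target 1: (-3)·(1/11) + (4)·(10/11) = 37/11.
target 2: (9)·(1/11) + (-4)·(10/11) = -31/11.
target 3: (3)·(1/11) + (-2)·(10/11) = -17/11.
The best pure response is target 1 with expected payoff 37/11.

37/11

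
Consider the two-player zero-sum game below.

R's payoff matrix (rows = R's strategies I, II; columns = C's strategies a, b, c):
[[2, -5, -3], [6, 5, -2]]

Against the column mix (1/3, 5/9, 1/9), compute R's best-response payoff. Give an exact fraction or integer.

41/9

I: (2)·(1/3) + (-5)·(5/9) + (-3)·(1/9) = -22/9.
II: (6)·(1/3) + (5)·(5/9) + (-2)·(1/9) = 41/9.
The best pure response is II with expected payoff 41/9.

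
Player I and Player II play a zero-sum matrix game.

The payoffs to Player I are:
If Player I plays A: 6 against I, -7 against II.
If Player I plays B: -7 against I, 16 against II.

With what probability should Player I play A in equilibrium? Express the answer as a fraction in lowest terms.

Row minima are -7 and -7, so Player I's maximin is -7; column maxima are 6 and 16, so Player II's minimax is 6. These differ, so the equilibrium is in mixed strategies.
Let Player I play A with probability p. Player II is indifferent when 6p − 7(1−p) = −7p + 16(1−p), giving p = 23/36.

23/36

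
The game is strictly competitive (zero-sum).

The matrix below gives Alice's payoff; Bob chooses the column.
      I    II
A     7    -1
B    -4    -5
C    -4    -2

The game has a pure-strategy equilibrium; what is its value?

Row minima: -1, -5, -4 → Alice's maximin is -1.
Column maxima: 7, -1 → Bob's minimax is -1.
They coincide at (A, II), so the value is -1.

-1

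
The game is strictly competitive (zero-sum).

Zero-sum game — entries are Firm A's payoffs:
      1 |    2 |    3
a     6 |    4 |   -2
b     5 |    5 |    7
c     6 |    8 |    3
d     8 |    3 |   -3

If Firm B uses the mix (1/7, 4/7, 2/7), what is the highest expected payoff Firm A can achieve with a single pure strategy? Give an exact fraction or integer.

a: (6)·(1/7) + (4)·(4/7) + (-2)·(2/7) = 18/7.
b: (5)·(1/7) + (5)·(4/7) + (7)·(2/7) = 39/7.
c: (6)·(1/7) + (8)·(4/7) + (3)·(2/7) = 44/7.
d: (8)·(1/7) + (3)·(4/7) + (-3)·(2/7) = 2.
The best pure response is c with expected payoff 44/7.

44/7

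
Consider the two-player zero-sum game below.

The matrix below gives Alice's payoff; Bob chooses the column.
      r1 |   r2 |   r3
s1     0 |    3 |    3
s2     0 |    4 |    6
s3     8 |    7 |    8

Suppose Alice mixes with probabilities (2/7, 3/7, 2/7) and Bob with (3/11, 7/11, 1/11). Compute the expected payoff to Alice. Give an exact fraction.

312/77

Against (3/11, 7/11, 1/11), each row's expected payoff is s1: 24/11; s2: 34/11; s3: 81/11.
Taking the (2/7, 3/7, 2/7)-weighted average: (2/7)·(24/11) + (3/7)·(34/11) + (2/7)·(81/11) = 312/77.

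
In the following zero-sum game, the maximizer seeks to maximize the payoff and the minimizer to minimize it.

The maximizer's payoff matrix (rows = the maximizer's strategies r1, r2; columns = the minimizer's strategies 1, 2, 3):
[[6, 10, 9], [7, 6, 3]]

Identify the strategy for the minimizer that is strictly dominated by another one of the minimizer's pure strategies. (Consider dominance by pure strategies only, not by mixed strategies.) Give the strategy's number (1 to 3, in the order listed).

2

The minimizer prefers columns that give the maximizer less. Compare 2 with 3: 9 < 10, 3 < 6.
So 3 strictly dominates 2 for the minimizer; 2 is strictly dominated.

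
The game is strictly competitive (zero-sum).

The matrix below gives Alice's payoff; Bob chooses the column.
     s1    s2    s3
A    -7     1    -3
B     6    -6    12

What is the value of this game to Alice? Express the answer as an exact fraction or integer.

Column s3 is strictly dominated by s1 for Bob (it gives Alice more in every row).
The remaining 2×2 game on (A, B) × (s1, s2) has no saddle point. Let Alice play A with probability p; indifference gives −7p + 6(1−p) = p − 6(1−p), so p = 3/5.
Similarly Bob's optimal q on s1 is 7/20, and the value is -7·(7/20) + (1)·(13/20) = -9/5.

-9/5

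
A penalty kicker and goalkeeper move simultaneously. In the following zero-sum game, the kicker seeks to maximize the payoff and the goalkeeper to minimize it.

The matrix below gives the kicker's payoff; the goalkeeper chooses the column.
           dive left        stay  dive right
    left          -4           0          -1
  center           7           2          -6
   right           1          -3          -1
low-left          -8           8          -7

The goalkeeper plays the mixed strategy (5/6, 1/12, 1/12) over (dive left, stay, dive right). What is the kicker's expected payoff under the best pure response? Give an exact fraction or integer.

11/2

left: (-4)·(5/6) + (0)·(1/12) + (-1)·(1/12) = -41/12.
center: (7)·(5/6) + (2)·(1/12) + (-6)·(1/12) = 11/2.
right: (1)·(5/6) + (-3)·(1/12) + (-1)·(1/12) = 1/2.
low-left: (-8)·(5/6) + (8)·(1/12) + (-7)·(1/12) = -79/12.
The best pure response is center with expected payoff 11/2.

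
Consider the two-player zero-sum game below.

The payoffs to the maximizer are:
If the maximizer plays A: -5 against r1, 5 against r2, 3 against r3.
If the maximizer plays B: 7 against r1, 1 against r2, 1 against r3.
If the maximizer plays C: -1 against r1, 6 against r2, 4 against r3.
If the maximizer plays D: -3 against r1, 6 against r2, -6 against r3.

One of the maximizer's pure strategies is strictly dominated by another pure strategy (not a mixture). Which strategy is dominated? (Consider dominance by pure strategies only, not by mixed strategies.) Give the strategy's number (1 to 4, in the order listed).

Compare A with C: -1 > -5, 6 > 5, 4 > 3.
So C strictly dominates A for the maximizer; A is strictly dominated.

1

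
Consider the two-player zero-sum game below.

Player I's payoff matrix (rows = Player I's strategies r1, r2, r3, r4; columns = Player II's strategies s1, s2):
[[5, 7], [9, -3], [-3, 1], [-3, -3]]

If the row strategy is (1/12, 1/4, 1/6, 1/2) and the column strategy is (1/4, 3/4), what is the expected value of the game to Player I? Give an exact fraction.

-23/24

Against (1/4, 3/4), each row's expected payoff is r1: 13/2; r2: 0; r3: 0; r4: -3.
Taking the (1/12, 1/4, 1/6, 1/2)-weighted average: (1/12)·(13/2) + (1/4)·(0) + (1/6)·(0) + (1/2)·(-3) = -23/24.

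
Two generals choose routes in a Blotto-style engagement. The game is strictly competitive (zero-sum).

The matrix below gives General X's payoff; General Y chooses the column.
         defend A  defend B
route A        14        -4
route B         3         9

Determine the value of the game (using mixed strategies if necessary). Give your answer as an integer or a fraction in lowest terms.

23/4

Row minima are -4 and 3, so General X's maximin is 3; column maxima are 14 and 9, so General Y's minimax is 9. These differ, so the equilibrium is in mixed strategies.
Let General X play route A with probability p. General Y is indifferent when 14p + 3(1−p) = −4p + 9(1−p), giving p = 1/4.
Let General Y play defend A with probability q. General X is indifferent when 14q − 4(1−q) = 3q + 9(1−q), giving q = 13/24.
The value is 14·(13/24) + (-4)·(11/24) = 23/4.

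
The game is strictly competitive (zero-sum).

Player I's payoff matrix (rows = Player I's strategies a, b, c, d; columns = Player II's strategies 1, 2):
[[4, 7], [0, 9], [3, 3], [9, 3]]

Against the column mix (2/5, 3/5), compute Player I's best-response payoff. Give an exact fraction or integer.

29/5

a: (4)·(2/5) + (7)·(3/5) = 29/5.
b: (0)·(2/5) + (9)·(3/5) = 27/5.
c: (3)·(2/5) + (3)·(3/5) = 3.
d: (9)·(2/5) + (3)·(3/5) = 27/5.
The best pure response is a with expected payoff 29/5.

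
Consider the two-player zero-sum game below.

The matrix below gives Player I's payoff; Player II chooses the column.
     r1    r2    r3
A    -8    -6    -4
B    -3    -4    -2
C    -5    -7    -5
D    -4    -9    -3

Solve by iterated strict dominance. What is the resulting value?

-4

Column r3 is strictly dominated by r2 for Player II (-6<-4, -4<-2, -7<-5, -9<-3); eliminate r3.
Row D is strictly dominated by row B (-3>-4, -4>-9); eliminate D.
Row A is strictly dominated by row B (-3>-8, -4>-6); eliminate A.
Row C is strictly dominated by row B (-3>-5, -4>-7); eliminate C.
Column r1 is strictly dominated by r2 for Player II (-4<-3); eliminate r1.
Only (B, r2) remains, with payoff -4.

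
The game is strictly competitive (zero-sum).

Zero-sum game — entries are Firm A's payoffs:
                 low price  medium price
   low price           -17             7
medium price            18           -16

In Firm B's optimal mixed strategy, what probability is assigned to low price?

Row minima are -17 and -16, so Firm A's maximin is -16; column maxima are 18 and 7, so Firm B's minimax is 7. These differ, so the equilibrium is in mixed strategies.
Let Firm B play low price with probability q. Firm A is indifferent when −17q + 7(1−q) = 18q − 16(1−q), giving q = 23/58.

23/58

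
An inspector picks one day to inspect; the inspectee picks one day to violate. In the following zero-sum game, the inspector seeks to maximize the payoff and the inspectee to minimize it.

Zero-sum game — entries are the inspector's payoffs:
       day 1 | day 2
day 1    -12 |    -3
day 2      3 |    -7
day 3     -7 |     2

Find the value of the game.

Row day 1 is strictly dominated by row day 3, so the inspector never plays it.
The remaining 2×2 game on (day 2, day 3) × (day 1, day 2) has no saddle point. Let the inspector play day 2 with probability p; indifference gives 3p − 7(1−p) = −7p + 2(1−p), so p = 9/19.
Similarly the inspectee's optimal q on day 1 is 9/19, and the value is 3·(9/19) + (-7)·(10/19) = -43/19.

-43/19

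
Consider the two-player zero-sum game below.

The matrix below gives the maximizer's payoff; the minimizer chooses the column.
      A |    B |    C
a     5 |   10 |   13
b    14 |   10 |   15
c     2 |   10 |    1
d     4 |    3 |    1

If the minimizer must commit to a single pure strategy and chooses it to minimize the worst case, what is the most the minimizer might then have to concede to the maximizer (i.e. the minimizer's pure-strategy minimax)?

The worst case (largest entry) in each column is A: 14, B: 10, C: 15.
The best (smallest) of these is 10.

10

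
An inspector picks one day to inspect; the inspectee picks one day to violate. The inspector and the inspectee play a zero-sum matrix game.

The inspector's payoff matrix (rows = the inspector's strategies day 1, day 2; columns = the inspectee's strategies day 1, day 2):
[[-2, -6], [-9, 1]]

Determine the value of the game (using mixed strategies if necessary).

-4

Row minima are -6 and -9, so the inspector's maximin is -6; column maxima are -2 and 1, so the inspectee's minimax is -2. These differ, so the equilibrium is in mixed strategies.
Let the inspector play day 1 with probability p. The inspectee is indifferent when −2p − 9(1−p) = −6p + (1−p), giving p = 5/7.
Let the inspectee play day 1 with probability q. The inspector is indifferent when −2q − 6(1−q) = −9q + (1−q), giving q = 1/2.
The value is -2·(1/2) + (-6)·(1/2) = -4.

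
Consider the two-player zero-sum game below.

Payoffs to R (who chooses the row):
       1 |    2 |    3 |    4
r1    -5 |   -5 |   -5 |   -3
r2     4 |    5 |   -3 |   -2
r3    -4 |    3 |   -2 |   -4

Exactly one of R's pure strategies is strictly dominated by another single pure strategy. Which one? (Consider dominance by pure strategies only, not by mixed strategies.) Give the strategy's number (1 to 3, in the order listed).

Compare r1 with r2: 4 > -5, 5 > -5, -3 > -5, -2 > -3.
So r2 strictly dominates r1 for R; r1 is strictly dominated.

1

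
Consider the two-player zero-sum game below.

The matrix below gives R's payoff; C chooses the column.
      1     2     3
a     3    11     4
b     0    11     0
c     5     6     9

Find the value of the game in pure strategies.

5

Row minima: 3, 0, 5 → R's maximin is 5.
Column maxima: 5, 11, 9 → C's minimax is 5.
They coincide at (c, 1), so the value is 5.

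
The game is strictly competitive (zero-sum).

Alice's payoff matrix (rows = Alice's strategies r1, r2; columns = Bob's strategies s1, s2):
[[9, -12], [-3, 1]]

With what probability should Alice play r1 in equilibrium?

Row minima are -12 and -3, so Alice's maximin is -3; column maxima are 9 and 1, so Bob's minimax is 1. These differ, so the equilibrium is in mixed strategies.
Let Alice play r1 with probability p. Bob is indifferent when 9p − 3(1−p) = −12p + (1−p), giving p = 4/25.

4/25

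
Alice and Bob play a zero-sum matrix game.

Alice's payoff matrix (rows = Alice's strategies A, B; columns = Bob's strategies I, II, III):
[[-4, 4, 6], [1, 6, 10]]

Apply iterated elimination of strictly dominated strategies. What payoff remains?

1

Column III is strictly dominated by I for Bob (-4<6, 1<10); eliminate III.
Column II is strictly dominated by I for Bob (-4<4, 1<6); eliminate II.
Row A is strictly dominated by row B (1>-4); eliminate A.
Only (B, I) remains, with payoff 1.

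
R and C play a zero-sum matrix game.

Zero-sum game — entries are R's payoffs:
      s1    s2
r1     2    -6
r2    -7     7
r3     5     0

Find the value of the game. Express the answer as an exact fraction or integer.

35/19

Row r1 is strictly dominated by row r3, so R never plays it.
The remaining 2×2 game on (r2, r3) × (s1, s2) has no saddle point. Let R play r2 with probability p; indifference gives −7p + 5(1−p) = 7p, so p = 5/19.
Similarly C's optimal q on s1 is 7/19, and the value is -7·(7/19) + (7)·(12/19) = 35/19.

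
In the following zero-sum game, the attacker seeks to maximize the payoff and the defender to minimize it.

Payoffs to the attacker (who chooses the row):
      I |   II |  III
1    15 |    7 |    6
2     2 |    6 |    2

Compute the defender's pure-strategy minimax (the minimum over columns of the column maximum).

The worst case (largest entry) in each column is I: 15, II: 7, III: 6.
The best (smallest) of these is 6.

6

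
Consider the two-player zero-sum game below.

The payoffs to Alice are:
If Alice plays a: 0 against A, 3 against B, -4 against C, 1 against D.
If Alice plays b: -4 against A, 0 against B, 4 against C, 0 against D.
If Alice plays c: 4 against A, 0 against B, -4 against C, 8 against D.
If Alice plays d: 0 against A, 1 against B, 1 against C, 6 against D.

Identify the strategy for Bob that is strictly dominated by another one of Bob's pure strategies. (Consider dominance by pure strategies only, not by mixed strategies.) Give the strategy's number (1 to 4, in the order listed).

4

Bob prefers columns that give Alice less. Compare D with A: 0 < 1, -4 < 0, 4 < 8, 0 < 6.
So A strictly dominates D for Bob; D is strictly dominated.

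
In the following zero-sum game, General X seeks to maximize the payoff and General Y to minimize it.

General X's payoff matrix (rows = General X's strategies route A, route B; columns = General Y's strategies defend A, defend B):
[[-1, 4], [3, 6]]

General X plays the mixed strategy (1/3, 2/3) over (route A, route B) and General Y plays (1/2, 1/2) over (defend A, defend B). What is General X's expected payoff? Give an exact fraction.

Against (1/2, 1/2), each row's expected payoff is route A: 3/2; route B: 9/2.
Taking the (1/3, 2/3)-weighted average: (1/3)·(3/2) + (2/3)·(9/2) = 7/2.

7/2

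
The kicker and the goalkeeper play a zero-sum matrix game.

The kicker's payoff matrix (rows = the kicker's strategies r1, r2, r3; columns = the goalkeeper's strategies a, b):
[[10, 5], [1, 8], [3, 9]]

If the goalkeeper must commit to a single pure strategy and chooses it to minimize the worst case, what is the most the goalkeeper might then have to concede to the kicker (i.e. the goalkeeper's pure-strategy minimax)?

9

The worst case (largest entry) in each column is a: 10, b: 9.
The best (smallest) of these is 9.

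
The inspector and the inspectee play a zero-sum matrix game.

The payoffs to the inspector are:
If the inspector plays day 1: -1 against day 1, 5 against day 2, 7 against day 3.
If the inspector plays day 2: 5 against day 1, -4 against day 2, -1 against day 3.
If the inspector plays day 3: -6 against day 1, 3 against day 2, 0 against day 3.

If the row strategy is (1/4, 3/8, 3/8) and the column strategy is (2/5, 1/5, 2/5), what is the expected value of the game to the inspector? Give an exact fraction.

19/40

Against (2/5, 1/5, 2/5), each row's expected payoff is day 1: 17/5; day 2: 4/5; day 3: -9/5.
Taking the (1/4, 3/8, 3/8)-weighted average: (1/4)·(17/5) + (3/8)·(4/5) + (3/8)·(-9/5) = 19/40.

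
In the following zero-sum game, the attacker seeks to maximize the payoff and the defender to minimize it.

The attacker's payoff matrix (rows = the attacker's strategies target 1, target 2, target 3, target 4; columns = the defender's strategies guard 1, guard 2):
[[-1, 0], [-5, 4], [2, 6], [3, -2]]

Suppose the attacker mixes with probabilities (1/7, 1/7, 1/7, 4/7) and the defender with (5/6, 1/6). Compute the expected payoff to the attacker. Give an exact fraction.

Against (5/6, 1/6), each row's expected payoff is target 1: -5/6; target 2: -7/2; target 3: 8/3; target 4: 13/6.
Taking the (1/7, 1/7, 1/7, 4/7)-weighted average: (1/7)·(-5/6) + (1/7)·(-7/2) + (1/7)·(8/3) + (4/7)·(13/6) = 1.

1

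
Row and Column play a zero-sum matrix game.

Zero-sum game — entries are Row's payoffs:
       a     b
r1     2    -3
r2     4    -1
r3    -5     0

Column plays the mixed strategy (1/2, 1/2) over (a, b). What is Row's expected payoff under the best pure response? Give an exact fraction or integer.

r1: (2)·(1/2) + (-3)·(1/2) = -1/2.
r2: (4)·(1/2) + (-1)·(1/2) = 3/2.
r3: (-5)·(1/2) + (0)·(1/2) = -5/2.
The best pure response is r2 with expected payoff 3/2.

3/2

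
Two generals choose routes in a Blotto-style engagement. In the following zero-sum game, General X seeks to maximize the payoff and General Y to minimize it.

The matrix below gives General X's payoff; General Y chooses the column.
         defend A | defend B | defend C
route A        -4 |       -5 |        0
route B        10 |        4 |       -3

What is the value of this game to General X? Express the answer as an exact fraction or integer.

Column defend A is strictly dominated by defend B for General Y (it gives General X more in every row).
The remaining 2×2 game on (route A, route B) × (defend B, defend C) has no saddle point. Let General X play route A with probability p; indifference gives −5p + 4(1−p) = −3(1−p), so p = 7/12.
Similarly General Y's optimal q on defend B is 1/4, and the value is -5·(1/4) + (0)·(3/4) = -5/4.

-5/4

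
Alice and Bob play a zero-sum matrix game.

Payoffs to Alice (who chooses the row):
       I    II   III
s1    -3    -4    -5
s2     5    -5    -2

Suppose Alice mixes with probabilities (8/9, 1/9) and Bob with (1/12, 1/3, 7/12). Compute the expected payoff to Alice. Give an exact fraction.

Against (1/12, 1/3, 7/12), each row's expected payoff is s1: -9/2; s2: -29/12.
Taking the (8/9, 1/9)-weighted average: (8/9)·(-9/2) + (1/9)·(-29/12) = -461/108.

-461/108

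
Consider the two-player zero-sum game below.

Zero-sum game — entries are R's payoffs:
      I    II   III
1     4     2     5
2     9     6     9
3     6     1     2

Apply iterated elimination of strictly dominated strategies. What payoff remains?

Row 1 is strictly dominated by row 2 (9>4, 6>2, 9>5); eliminate 1.
Row 3 is strictly dominated by row 2 (9>6, 6>1, 9>2); eliminate 3.
Column III is strictly dominated by II for C (6<9); eliminate III.
Column I is strictly dominated by II for C (6<9); eliminate I.
Only (2, II) remains, with payoff 6.

6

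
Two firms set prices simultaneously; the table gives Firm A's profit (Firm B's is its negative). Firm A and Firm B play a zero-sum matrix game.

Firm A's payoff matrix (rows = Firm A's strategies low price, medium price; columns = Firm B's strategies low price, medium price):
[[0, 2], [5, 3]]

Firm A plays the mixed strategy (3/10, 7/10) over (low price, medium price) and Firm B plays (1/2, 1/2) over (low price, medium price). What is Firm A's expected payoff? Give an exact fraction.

Against (1/2, 1/2), each row's expected payoff is low price: 1; medium price: 4.
Taking the (3/10, 7/10)-weighted average: (3/10)·(1) + (7/10)·(4) = 31/10.

31/10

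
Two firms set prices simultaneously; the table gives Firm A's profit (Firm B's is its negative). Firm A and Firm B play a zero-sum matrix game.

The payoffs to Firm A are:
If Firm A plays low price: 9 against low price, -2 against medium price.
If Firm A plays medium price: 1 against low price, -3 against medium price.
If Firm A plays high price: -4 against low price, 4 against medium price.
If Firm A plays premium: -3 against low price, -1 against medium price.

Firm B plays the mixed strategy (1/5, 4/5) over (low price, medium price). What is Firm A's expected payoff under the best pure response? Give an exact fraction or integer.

12/5

low price: (9)·(1/5) + (-2)·(4/5) = 1/5.
medium price: (1)·(1/5) + (-3)·(4/5) = -11/5.
high price: (-4)·(1/5) + (4)·(4/5) = 12/5.
premium: (-3)·(1/5) + (-1)·(4/5) = -7/5.
The best pure response is high price with expected payoff 12/5.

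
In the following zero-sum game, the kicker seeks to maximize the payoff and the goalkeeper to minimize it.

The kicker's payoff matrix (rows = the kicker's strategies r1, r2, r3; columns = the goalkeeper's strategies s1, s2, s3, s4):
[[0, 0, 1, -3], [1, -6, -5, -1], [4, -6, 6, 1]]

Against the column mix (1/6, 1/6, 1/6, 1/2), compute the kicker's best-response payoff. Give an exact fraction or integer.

7/6

r1: (0)·(1/6) + (0)·(1/6) + (1)·(1/6) + (-3)·(1/2) = -4/3.
r2: (1)·(1/6) + (-6)·(1/6) + (-5)·(1/6) + (-1)·(1/2) = -13/6.
r3: (4)·(1/6) + (-6)·(1/6) + (6)·(1/6) + (1)·(1/2) = 7/6.
The best pure response is r3 with expected payoff 7/6.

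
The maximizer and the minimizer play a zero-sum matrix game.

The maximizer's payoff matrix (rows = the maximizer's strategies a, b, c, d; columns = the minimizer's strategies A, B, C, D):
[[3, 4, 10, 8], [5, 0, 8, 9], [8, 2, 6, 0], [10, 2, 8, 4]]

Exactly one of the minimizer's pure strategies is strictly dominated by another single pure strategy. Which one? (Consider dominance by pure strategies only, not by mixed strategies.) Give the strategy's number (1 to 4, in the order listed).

3

The minimizer prefers columns that give the maximizer less. Compare C with B: 4 < 10, 0 < 8, 2 < 6, 2 < 8.
So B strictly dominates C for the minimizer; C is strictly dominated.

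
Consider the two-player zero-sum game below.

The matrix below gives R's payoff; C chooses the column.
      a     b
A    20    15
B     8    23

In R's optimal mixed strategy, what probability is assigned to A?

Row minima are 15 and 8, so R's maximin is 15; column maxima are 20 and 23, so C's minimax is 20. These differ, so the equilibrium is in mixed strategies.
Let R play A with probability p. C is indifferent when 20p + 8(1−p) = 15p + 23(1−p), giving p = 3/4.

3/4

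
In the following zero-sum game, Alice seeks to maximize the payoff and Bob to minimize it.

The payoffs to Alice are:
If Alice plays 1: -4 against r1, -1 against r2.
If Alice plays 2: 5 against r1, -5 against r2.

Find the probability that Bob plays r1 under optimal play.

4/13

Row minima are -4 and -5, so Alice's maximin is -4; column maxima are 5 and -1, so Bob's minimax is -1. These differ, so the equilibrium is in mixed strategies.
Let Bob play r1 with probability q. Alice is indifferent when −4q − (1−q) = 5q − 5(1−q), giving q = 4/13.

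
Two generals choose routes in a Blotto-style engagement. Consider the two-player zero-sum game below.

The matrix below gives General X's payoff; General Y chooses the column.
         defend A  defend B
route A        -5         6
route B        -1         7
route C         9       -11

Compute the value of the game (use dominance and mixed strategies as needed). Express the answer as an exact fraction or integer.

13/7

Row route A is strictly dominated by row route B, so General X never plays it.
The remaining 2×2 game on (route B, route C) × (defend A, defend B) has no saddle point. Let General X play route B with probability p; indifference gives −p + 9(1−p) = 7p − 11(1−p), so p = 5/7.
Similarly General Y's optimal q on defend A is 9/14, and the value is -1·(9/14) + (7)·(5/14) = 13/7.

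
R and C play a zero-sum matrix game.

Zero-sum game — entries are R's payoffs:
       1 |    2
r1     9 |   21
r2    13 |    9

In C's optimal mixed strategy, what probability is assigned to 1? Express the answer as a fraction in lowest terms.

Row minima are 9 and 9, so R's maximin is 9; column maxima are 13 and 21, so C's minimax is 13. These differ, so the equilibrium is in mixed strategies.
Let C play 1 with probability q. R is indifferent when 9q + 21(1−q) = 13q + 9(1−q), giving q = 3/4.

3/4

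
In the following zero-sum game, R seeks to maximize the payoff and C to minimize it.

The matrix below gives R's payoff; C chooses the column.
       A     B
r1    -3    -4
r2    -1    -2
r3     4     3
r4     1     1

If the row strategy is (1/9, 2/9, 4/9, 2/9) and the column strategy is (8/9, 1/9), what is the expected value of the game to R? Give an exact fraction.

110/81

Against (8/9, 1/9), each row's expected payoff is r1: -28/9; r2: -10/9; r3: 35/9; r4: 1.
Taking the (1/9, 2/9, 4/9, 2/9)-weighted average: (1/9)·(-28/9) + (2/9)·(-10/9) + (4/9)·(35/9) + (2/9)·(1) = 110/81.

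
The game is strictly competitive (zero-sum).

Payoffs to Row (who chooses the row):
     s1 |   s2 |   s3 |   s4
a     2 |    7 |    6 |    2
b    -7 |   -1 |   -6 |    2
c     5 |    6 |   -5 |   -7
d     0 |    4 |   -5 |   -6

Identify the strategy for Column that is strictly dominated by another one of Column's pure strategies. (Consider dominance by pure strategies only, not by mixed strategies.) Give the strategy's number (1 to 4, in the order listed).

2

Column prefers columns that give Row less. Compare s2 with s1: 2 < 7, -7 < -1, 5 < 6, 0 < 4.
So s1 strictly dominates s2 for Column; s2 is strictly dominated.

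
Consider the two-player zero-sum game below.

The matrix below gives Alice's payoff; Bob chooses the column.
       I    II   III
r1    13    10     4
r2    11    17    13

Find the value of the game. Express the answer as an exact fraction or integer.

125/11

Column II is strictly dominated by III for Bob (it gives Alice more in every row).
The remaining 2×2 game on (r1, r2) × (I, III) has no saddle point. Let Alice play r1 with probability p; indifference gives 13p + 11(1−p) = 4p + 13(1−p), so p = 2/11.
Similarly Bob's optimal q on I is 9/11, and the value is 13·(9/11) + (4)·(2/11) = 125/11.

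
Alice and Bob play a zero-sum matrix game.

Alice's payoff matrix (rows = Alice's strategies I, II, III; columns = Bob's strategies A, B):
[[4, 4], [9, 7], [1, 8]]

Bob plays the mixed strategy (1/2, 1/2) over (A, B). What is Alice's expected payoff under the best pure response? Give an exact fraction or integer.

I: (4)·(1/2) + (4)·(1/2) = 4.
II: (9)·(1/2) + (7)·(1/2) = 8.
III: (1)·(1/2) + (8)·(1/2) = 9/2.
The best pure response is II with expected payoff 8.

8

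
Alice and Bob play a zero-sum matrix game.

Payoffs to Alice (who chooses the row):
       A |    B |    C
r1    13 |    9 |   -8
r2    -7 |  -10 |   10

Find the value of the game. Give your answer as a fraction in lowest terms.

Column A is strictly dominated by B for Bob (it gives Alice more in every row).
The remaining 2×2 game on (r1, r2) × (B, C) has no saddle point. Let Alice play r1 with probability p; indifference gives 9p − 10(1−p) = −8p + 10(1−p), so p = 20/37.
Similarly Bob's optimal q on B is 18/37, and the value is 9·(18/37) + (-8)·(19/37) = 10/37.

10/37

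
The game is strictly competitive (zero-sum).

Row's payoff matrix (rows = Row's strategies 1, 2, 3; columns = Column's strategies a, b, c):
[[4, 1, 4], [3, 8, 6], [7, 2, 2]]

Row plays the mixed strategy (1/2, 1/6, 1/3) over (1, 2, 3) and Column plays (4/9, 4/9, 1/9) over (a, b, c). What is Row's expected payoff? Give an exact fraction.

11/3

Against (4/9, 4/9, 1/9), each row's expected payoff is 1: 8/3; 2: 50/9; 3: 38/9.
Taking the (1/2, 1/6, 1/3)-weighted average: (1/2)·(8/3) + (1/6)·(50/9) + (1/3)·(38/9) = 11/3.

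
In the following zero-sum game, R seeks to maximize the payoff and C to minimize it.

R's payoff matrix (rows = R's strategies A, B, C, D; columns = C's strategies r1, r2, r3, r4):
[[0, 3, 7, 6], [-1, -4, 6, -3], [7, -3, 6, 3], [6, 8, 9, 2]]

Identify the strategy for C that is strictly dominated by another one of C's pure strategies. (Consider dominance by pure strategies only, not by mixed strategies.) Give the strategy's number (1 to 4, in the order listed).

C prefers columns that give R less. Compare r3 with r2: 3 < 7, -4 < 6, -3 < 6, 8 < 9.
So r2 strictly dominates r3 for C; r3 is strictly dominated.

3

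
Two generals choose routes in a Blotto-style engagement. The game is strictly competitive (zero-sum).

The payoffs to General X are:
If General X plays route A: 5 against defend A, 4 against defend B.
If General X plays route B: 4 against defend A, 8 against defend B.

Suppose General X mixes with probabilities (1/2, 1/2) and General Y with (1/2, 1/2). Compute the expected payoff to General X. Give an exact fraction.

21/4

Against (1/2, 1/2), each row's expected payoff is route A: 9/2; route B: 6.
Taking the (1/2, 1/2)-weighted average: (1/2)·(9/2) + (1/2)·(6) = 21/4.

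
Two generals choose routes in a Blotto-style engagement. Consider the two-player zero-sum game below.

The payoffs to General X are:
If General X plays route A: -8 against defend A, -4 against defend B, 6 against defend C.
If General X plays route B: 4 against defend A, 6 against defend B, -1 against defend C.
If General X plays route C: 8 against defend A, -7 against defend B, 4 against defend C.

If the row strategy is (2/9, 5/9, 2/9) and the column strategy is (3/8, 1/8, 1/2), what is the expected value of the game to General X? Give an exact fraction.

Against (3/8, 1/8, 1/2), each row's expected payoff is route A: -1/2; route B: 7/4; route C: 33/8.
Taking the (2/9, 5/9, 2/9)-weighted average: (2/9)·(-1/2) + (5/9)·(7/4) + (2/9)·(33/8) = 16/9.

16/9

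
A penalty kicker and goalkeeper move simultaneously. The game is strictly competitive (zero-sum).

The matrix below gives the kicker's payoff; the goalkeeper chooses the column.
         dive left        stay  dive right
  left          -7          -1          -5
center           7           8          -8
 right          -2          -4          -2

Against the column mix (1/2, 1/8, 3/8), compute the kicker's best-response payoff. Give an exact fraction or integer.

left: (-7)·(1/2) + (-1)·(1/8) + (-5)·(3/8) = -11/2.
center: (7)·(1/2) + (8)·(1/8) + (-8)·(3/8) = 3/2.
right: (-2)·(1/2) + (-4)·(1/8) + (-2)·(3/8) = -9/4.
The best pure response is center with expected payoff 3/2.

3/2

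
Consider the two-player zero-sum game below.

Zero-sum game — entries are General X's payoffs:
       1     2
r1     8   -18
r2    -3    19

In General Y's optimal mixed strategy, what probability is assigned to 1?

37/48

Row minima are -18 and -3, so General X's maximin is -3; column maxima are 8 and 19, so General Y's minimax is 8. These differ, so the equilibrium is in mixed strategies.
Let General Y play 1 with probability q. General X is indifferent when 8q − 18(1−q) = −3q + 19(1−q), giving q = 37/48.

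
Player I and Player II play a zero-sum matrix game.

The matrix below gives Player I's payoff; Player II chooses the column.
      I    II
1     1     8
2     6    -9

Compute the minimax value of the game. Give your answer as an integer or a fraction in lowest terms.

Row minima are 1 and -9, so Player I's maximin is 1; column maxima are 6 and 8, so Player II's minimax is 6. These differ, so the equilibrium is in mixed strategies.
Let Player I play 1 with probability p. Player II is indifferent when p + 6(1−p) = 8p − 9(1−p), giving p = 15/22.
Let Player II play I with probability q. Player I is indifferent when q + 8(1−q) = 6q − 9(1−q), giving q = 17/22.
The value is 1·(17/22) + (8)·(5/22) = 57/22.

57/22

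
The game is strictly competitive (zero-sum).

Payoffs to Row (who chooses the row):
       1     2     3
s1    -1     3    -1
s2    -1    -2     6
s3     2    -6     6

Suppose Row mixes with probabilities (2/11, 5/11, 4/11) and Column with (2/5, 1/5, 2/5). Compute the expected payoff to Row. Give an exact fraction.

78/55

Against (2/5, 1/5, 2/5), each row's expected payoff is s1: -1/5; s2: 8/5; s3: 2.
Taking the (2/11, 5/11, 4/11)-weighted average: (2/11)·(-1/5) + (5/11)·(8/5) + (4/11)·(2) = 78/55.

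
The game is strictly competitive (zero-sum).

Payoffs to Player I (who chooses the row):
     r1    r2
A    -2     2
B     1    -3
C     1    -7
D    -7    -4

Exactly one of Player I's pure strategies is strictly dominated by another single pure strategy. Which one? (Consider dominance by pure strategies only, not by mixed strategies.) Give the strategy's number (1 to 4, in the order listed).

4

Compare D with A: -2 > -7, 2 > -4.
So A strictly dominates D for Player I; D is strictly dominated.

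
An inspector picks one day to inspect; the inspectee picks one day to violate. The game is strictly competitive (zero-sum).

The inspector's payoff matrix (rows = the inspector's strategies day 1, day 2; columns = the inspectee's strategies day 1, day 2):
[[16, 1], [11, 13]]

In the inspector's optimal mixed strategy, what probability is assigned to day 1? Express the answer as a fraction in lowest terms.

2/17

Row minima are 1 and 11, so the inspector's maximin is 11; column maxima are 16 and 13, so the inspectee's minimax is 13. These differ, so the equilibrium is in mixed strategies.
Let the inspector play day 1 with probability p. The inspectee is indifferent when 16p + 11(1−p) = p + 13(1−p), giving p = 2/17.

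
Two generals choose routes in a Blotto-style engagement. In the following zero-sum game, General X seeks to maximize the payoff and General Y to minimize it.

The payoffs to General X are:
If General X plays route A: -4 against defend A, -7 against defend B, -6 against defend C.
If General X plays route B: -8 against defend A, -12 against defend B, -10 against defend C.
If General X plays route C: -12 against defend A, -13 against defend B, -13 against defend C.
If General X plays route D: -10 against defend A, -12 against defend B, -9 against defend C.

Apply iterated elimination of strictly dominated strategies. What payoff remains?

Row route D is strictly dominated by row route A (-4>-10, -7>-12, -6>-9); eliminate route D.
Column defend A is strictly dominated by defend B for General Y (-7<-4, -12<-8, -13<-12); eliminate defend A.
Row route C is strictly dominated by row route A (-7>-13, -6>-13); eliminate route C.
Row route B is strictly dominated by row route A (-7>-12, -6>-10); eliminate route B.
Column defend C is strictly dominated by defend B for General Y (-7<-6); eliminate defend C.
Only (route A, defend B) remains, with payoff -7.

-7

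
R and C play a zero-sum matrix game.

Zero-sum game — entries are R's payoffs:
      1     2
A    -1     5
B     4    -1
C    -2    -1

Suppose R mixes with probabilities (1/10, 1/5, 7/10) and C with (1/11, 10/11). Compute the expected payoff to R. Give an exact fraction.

-47/110

Against (1/11, 10/11), each row's expected payoff is A: 49/11; B: -6/11; C: -12/11.
Taking the (1/10, 1/5, 7/10)-weighted average: (1/10)·(49/11) + (1/5)·(-6/11) + (7/10)·(-12/11) = -47/110.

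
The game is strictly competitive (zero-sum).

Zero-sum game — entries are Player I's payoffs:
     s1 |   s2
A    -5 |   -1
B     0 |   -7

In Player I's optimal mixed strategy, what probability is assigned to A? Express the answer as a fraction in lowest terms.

7/11

Row minima are -5 and -7, so Player I's maximin is -5; column maxima are 0 and -1, so Player II's minimax is -1. These differ, so the equilibrium is in mixed strategies.
Let Player I play A with probability p. Player II is indifferent when −5p = −p − 7(1−p), giving p = 7/11.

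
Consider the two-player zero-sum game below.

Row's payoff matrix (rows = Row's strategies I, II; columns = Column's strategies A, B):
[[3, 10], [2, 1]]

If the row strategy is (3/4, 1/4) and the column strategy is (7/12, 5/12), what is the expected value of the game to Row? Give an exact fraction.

Against (7/12, 5/12), each row's expected payoff is I: 71/12; II: 19/12.
Taking the (3/4, 1/4)-weighted average: (3/4)·(71/12) + (1/4)·(19/12) = 29/6.

29/6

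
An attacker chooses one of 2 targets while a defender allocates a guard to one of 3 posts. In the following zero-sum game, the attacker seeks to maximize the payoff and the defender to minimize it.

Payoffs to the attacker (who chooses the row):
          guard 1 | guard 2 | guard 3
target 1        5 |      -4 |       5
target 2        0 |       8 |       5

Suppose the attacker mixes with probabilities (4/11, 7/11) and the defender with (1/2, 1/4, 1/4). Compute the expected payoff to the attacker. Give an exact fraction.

135/44

Against (1/2, 1/4, 1/4), each row's expected payoff is target 1: 11/4; target 2: 13/4.
Taking the (4/11, 7/11)-weighted average: (4/11)·(11/4) + (7/11)·(13/4) = 135/44.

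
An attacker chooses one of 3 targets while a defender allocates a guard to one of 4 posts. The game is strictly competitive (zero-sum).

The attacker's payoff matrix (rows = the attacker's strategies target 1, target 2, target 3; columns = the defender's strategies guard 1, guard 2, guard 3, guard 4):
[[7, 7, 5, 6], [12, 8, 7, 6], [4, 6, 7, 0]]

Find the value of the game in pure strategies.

Row minima: 5, 6, 0 → the attacker's maximin is 6.
Column maxima: 12, 8, 7, 6 → the defender's minimax is 6.
They coincide at (target 2, guard 4), so the value is 6.

6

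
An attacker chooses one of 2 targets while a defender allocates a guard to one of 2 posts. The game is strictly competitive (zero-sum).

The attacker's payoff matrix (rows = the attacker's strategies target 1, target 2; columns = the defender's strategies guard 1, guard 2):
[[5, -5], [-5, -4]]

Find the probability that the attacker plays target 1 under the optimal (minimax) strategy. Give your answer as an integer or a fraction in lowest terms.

1/11

Row minima are -5 and -5, so the attacker's maximin is -5; column maxima are 5 and -4, so the defender's minimax is -4. These differ, so the equilibrium is in mixed strategies.
Let the attacker play target 1 with probability p. The defender is indifferent when 5p − 5(1−p) = −5p − 4(1−p), giving p = 1/11.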